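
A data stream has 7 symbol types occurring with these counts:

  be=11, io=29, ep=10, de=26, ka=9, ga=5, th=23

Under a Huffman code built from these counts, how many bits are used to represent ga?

4

Huffman merges, smallest pair first:
ga(5) + ka(9) → 14
ep(10) + be(11) → 21
14 + 21 → 35
th(23) + de(26) → 49
io(29) + 35 → 64
49 + 64 → 113
The subtree containing ga is merged 4 times, so code length = 4.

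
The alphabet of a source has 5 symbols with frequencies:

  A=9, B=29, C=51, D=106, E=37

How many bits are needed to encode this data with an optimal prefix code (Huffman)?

471

Merge the two smallest weights repeatedly:
A(9) + B(29) → 38
E(37) + 38 → 75
C(51) + 75 → 126
D(106) + 126 → 232
The encoded length is the sum of every internal node's weight: 38 + 75 + 126 + 232 = 471 bits.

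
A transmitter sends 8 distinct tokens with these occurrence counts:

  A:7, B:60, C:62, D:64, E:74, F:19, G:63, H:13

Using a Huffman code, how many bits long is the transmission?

1007

Build the Huffman tree bottom-up:
A(7) + H(13) → 20
F(19) + 20 → 39
39 + B(60) → 99
C(62) + G(63) → 125
D(64) + E(74) → 138
99 + 125 → 224
138 + 224 → 362
Total encoded bits = sum of merged weights = 20 + 39 + 99 + 125 + 138 + 224 + 362 = 1007.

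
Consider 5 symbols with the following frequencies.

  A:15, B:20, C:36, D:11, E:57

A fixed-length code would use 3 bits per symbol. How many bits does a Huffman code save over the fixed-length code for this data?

Fixed-length: 3 bits × 139 symbols = 417 bits.
Huffman merges:
merge D(11) and A(15): 26
merge B(20) and 26: 46
merge C(36) and 46: 82
merge E(57) and 82: 139
Huffman total = 26 + 46 + 82 + 139 = 293 bits.
Saving = 417 − 293 = 124 bits.

124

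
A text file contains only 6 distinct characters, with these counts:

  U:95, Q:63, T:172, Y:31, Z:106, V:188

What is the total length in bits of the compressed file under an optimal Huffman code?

Merge the two smallest weights repeatedly:
merge Y(31) and Q(63): 94
merge 94 and U(95): 189
merge Z(106) and T(172): 278
merge V(188) and 189: 377
merge 278 and 377: 655
Each symbol's bit-cost is frequency × depth; summing gives 1593 bits (equivalently 94 + 189 + 278 + 377 + 655).

1593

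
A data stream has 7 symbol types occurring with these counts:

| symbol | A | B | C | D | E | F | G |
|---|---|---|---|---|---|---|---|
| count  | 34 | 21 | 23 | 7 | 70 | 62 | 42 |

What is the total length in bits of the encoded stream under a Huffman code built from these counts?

Build the Huffman tree bottom-up:
D(7) + B(21) → 28
C(23) + 28 → 51
A(34) + G(42) → 76
51 + F(62) → 113
E(70) + 76 → 146
113 + 146 → 259
Total encoded bits = sum of merged weights = 28 + 51 + 76 + 113 + 146 + 259 = 673.

673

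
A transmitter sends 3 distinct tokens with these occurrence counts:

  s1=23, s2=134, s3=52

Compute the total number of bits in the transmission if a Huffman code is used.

284

Merge the two smallest weights repeatedly:
merge s1(23) and s3(52): 75
merge 75 and s2(134): 209
Each symbol's bit-cost is frequency × depth; summing gives 284 bits (equivalently 75 + 209).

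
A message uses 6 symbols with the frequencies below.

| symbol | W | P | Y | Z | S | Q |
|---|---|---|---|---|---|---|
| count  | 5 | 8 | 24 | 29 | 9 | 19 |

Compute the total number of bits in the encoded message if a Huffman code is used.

Build the Huffman tree bottom-up:
merge W(5) and P(8): 13
merge S(9) and 13: 22
merge Q(19) and 22: 41
merge Y(24) and Z(29): 53
merge 41 and 53: 94
Each symbol's bit-cost is frequency × depth; summing gives 223 bits (equivalently 13 + 22 + 41 + 53 + 94).

223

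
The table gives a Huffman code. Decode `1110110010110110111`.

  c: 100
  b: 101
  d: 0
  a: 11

abcbbba

Read left to right; each codeword is recognised as soon as it completes (prefix code):
  11→a | 101→b | 100→c | 101→b | 101→b | 101→b | 11→a
Decoded message: abcbbba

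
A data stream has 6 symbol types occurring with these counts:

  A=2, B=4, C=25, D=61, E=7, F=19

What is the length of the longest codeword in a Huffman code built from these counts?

5

Merge the two lowest-weight nodes at each step:
combine A(2), B(4) → 6
combine 6, E(7) → 13
combine 13, F(19) → 32
combine C(25), 32 → 57
combine 57, D(61) → 118
Maximum depth reached is 5.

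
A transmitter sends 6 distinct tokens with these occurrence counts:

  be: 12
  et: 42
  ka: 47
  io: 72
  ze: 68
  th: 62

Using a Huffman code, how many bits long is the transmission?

761

Build the Huffman tree bottom-up:
be(12) + et(42) → 54
ka(47) + 54 → 101
th(62) + ze(68) → 130
io(72) + 101 → 173
130 + 173 → 303
Each symbol's bit-cost is frequency × depth; summing gives 761 bits (equivalently 54 + 101 + 130 + 173 + 303).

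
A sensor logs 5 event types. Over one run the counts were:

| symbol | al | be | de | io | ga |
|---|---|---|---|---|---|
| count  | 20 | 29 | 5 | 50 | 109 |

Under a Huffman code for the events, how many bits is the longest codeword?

Merge the two lowest-weight nodes at each step:
combine de(5), al(20) → 25
combine 25, be(29) → 54
combine io(50), 54 → 104
combine 104, ga(109) → 213
The first pair merged (de, al) ends up deepest, at depth 4.

4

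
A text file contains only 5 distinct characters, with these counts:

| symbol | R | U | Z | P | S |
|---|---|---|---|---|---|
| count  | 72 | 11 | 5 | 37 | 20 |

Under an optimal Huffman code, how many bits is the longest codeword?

Merge the two lowest-weight nodes at each step:
combine Z(5), U(11) → 16
combine 16, S(20) → 36
combine 36, P(37) → 73
combine R(72), 73 → 145
The first pair merged (Z, U) ends up deepest, at depth 4.

4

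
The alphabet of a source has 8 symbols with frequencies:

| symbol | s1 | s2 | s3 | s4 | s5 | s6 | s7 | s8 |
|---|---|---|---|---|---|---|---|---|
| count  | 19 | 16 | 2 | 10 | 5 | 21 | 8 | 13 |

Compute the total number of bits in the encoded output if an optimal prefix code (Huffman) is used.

264

Greedily combine the two least-frequent nodes:
merge s3(2) and s5(5): 7
merge 7 and s7(8): 15
merge s4(10) and s8(13): 23
merge 15 and s2(16): 31
merge s1(19) and s6(21): 40
merge 23 and 31: 54
merge 40 and 54: 94
Total encoded bits = sum of merged weights = 7 + 15 + 23 + 31 + 40 + 54 + 94 = 264.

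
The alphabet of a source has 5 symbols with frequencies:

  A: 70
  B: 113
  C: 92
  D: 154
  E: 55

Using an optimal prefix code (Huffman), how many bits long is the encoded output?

Build the Huffman tree bottom-up:
E(55) + A(70) → 125
C(92) + B(113) → 205
125 + D(154) → 279
205 + 279 → 484
Each symbol's bit-cost is frequency × depth; summing gives 1093 bits (equivalently 125 + 205 + 279 + 484).

1093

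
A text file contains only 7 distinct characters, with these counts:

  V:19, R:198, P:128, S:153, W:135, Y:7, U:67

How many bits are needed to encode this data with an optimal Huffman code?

Greedily combine the two least-frequent nodes:
Y(7) + V(19) → 26
26 + U(67) → 93
93 + P(128) → 221
W(135) + S(153) → 288
R(198) + 221 → 419
288 + 419 → 707
Each symbol's bit-cost is frequency × depth; summing gives 1754 bits (equivalently 26 + 93 + 221 + 288 + 419 + 707).

1754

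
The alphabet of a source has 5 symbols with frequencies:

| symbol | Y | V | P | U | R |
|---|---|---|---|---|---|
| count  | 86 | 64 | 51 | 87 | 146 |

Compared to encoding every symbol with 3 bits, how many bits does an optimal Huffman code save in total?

Fixed-length: 3 bits × 434 symbols = 1302 bits.
Huffman merges:
merge P(51) and V(64): 115
merge Y(86) and U(87): 173
merge 115 and R(146): 261
merge 173 and 261: 434
Huffman total = 115 + 173 + 261 + 434 = 983 bits.
Saving = 1302 − 983 = 319 bits.

319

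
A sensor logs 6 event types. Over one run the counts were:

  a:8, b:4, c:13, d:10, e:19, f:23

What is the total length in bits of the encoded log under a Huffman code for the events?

Greedily combine the two least-frequent nodes:
b(4) + a(8) → 12
d(10) + 12 → 22
c(13) + e(19) → 32
22 + f(23) → 45
32 + 45 → 77
The encoded length is the sum of every internal node's weight: 12 + 22 + 32 + 45 + 77 = 188 bits.

188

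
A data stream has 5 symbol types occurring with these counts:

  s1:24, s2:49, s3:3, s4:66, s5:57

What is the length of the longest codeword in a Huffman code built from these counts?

3

Merge the two lowest-weight nodes at each step:
merge s3(3) and s1(24): 27
merge 27 and s2(49): 76
merge s5(57) and s4(66): 123
merge 76 and 123: 199
Maximum depth reached is 3.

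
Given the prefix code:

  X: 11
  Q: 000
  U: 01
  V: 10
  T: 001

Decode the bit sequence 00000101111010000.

QTUXVVQ

Read left to right; each codeword is recognised as soon as it completes (prefix code):
  000→Q | 001→T | 01→U | 11→X | 10→V | 10→V | 000→Q
Decoded message: QTUXVVQ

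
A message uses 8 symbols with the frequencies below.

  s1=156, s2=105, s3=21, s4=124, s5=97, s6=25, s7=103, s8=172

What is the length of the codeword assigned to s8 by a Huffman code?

2

Repeatedly merge the two smallest:
merge s3(21) and s6(25): 46
merge 46 and s5(97): 143
merge s7(103) and s2(105): 208
merge s4(124) and 143: 267
merge s1(156) and s8(172): 328
merge 208 and 267: 475
merge 328 and 475: 803
The subtree containing s8 is merged 2 times, so code length = 2.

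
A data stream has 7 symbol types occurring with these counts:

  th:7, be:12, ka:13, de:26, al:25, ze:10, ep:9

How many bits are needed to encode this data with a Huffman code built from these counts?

271

Greedily combine the two least-frequent nodes:
th(7) + ep(9) → 16
ze(10) + be(12) → 22
ka(13) + 16 → 29
22 + al(25) → 47
de(26) + 29 → 55
47 + 55 → 102
Total encoded bits = sum of merged weights = 16 + 22 + 29 + 47 + 55 + 102 = 271.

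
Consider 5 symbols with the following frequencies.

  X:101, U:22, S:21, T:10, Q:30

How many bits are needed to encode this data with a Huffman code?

350

Build the Huffman tree bottom-up:
merge T(10) and S(21): 31
merge U(22) and Q(30): 52
merge 31 and 52: 83
merge 83 and X(101): 184
Total encoded bits = sum of merged weights = 31 + 52 + 83 + 184 = 350.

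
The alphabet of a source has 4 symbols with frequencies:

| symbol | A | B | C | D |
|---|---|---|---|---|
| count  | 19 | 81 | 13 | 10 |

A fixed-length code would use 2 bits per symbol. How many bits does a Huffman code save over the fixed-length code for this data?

58

Fixed-length: 2 bits × 123 symbols = 246 bits.
Huffman merges:
merge D(10) and C(13): 23
merge A(19) and 23: 42
merge 42 and B(81): 123
Huffman total = 23 + 42 + 123 = 188 bits.
Saving = 246 − 188 = 58 bits.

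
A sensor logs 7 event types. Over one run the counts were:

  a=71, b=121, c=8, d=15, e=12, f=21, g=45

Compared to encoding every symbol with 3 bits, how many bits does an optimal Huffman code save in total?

202

Fixed-length: 3 bits × 293 symbols = 879 bits.
Huffman merges:
c(8) + e(12) → 20
d(15) + 20 → 35
f(21) + 35 → 56
g(45) + 56 → 101
a(71) + 101 → 172
b(121) + 172 → 293
Huffman total = 20 + 35 + 56 + 101 + 172 + 293 = 677 bits.
Saving = 879 − 677 = 202 bits.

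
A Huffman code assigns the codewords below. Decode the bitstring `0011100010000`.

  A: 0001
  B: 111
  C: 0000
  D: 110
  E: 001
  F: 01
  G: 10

EDEC

Read left to right; each codeword is recognised as soon as it completes (prefix code):
  001→E | 110→D | 001→E | 0000→C
Decoded message: EDEC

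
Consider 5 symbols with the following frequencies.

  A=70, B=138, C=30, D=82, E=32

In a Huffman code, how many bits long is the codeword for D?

2

Repeatedly merge the two smallest:
merge C(30) and E(32): 62
merge 62 and A(70): 132
merge D(82) and 132: 214
merge B(138) and 214: 352
D sits 2 levels below the root, so its codeword is 2 bits.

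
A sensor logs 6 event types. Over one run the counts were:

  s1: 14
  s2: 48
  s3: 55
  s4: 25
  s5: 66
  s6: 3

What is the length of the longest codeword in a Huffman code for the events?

Merge the two lowest-weight nodes at each step:
combine s6(3), s1(14) → 17
combine 17, s4(25) → 42
combine 42, s2(48) → 90
combine s3(55), s5(66) → 121
combine 90, 121 → 211
The first pair merged (s6, s1) ends up deepest, at depth 4.

4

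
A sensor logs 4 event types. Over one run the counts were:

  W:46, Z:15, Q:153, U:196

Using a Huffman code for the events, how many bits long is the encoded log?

Merge the two smallest weights repeatedly:
merge Z(15) and W(46): 61
merge 61 and Q(153): 214
merge U(196) and 214: 410
Each symbol's bit-cost is frequency × depth; summing gives 685 bits (equivalently 61 + 214 + 410).

685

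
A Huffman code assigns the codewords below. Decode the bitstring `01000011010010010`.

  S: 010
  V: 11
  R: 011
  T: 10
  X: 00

Read left to right; each codeword is recognised as soon as it completes (prefix code):
  010→S | 00→X | 011→R | 010→S | 010→S | 010→S
Decoded message: SXRSSS

SXRSSS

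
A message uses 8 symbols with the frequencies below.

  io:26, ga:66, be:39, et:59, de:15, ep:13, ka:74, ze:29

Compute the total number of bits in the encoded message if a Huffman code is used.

Build the Huffman tree bottom-up:
ep(13) + de(15) → 28
io(26) + 28 → 54
ze(29) + be(39) → 68
54 + et(59) → 113
ga(66) + 68 → 134
ka(74) + 113 → 187
134 + 187 → 321
Each symbol's bit-cost is frequency × depth; summing gives 905 bits (equivalently 28 + 54 + 68 + 113 + 134 + 187 + 321).

905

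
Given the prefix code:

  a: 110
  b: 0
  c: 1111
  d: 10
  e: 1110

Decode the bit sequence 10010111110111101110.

dbdcdcbe

Read left to right; each codeword is recognised as soon as it completes (prefix code):
  10→d | 0→b | 10→d | 1111→c | 10→d | 1111→c | 0→b | 1110→e
Decoded message: dbdcdcbe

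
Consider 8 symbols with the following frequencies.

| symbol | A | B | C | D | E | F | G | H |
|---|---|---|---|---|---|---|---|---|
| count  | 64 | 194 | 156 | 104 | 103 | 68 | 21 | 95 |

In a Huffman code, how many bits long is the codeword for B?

2

Build the tree from the bottom:
combine G(21), A(64) → 85
combine F(68), 85 → 153
combine H(95), E(103) → 198
combine D(104), 153 → 257
combine C(156), B(194) → 350
combine 198, 257 → 455
combine 350, 455 → 805
The subtree containing B is merged 2 times, so code length = 2.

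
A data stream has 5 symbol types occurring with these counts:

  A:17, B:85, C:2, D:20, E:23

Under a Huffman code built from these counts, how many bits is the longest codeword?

4

Merge the two lowest-weight nodes at each step:
combine C(2), A(17) → 19
combine 19, D(20) → 39
combine E(23), 39 → 62
combine 62, B(85) → 147
Maximum depth reached is 4.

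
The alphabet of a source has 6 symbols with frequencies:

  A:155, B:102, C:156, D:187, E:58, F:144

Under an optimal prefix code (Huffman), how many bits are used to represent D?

2

Build the tree from the bottom:
merge E(58) and B(102): 160
merge F(144) and A(155): 299
merge C(156) and 160: 316
merge D(187) and 299: 486
merge 316 and 486: 802
D sits 2 levels below the root, so its codeword is 2 bits.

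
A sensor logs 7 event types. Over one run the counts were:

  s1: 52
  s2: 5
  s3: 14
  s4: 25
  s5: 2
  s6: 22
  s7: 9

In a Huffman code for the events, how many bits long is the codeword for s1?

1

Repeatedly merge the two smallest:
merge s5(2) and s2(5): 7
merge 7 and s7(9): 16
merge s3(14) and 16: 30
merge s6(22) and s4(25): 47
merge 30 and 47: 77
merge s1(52) and 77: 129
s1 sits one level below the root: a 1-bit codeword.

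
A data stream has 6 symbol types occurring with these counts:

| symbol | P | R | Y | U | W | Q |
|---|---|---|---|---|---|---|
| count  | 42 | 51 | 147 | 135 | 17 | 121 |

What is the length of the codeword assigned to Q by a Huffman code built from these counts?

Huffman merges, smallest pair first:
merge W(17) and P(42): 59
merge R(51) and 59: 110
merge 110 and Q(121): 231
merge U(135) and Y(147): 282
merge 231 and 282: 513
Q's leaf is at depth 2, giving a 2-bit codeword.

2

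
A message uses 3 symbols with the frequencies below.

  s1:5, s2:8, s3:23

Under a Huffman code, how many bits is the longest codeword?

Merge the two lowest-weight nodes at each step:
s1(5) + s2(8) → 13
13 + s3(23) → 36
Maximum depth reached is 2.

2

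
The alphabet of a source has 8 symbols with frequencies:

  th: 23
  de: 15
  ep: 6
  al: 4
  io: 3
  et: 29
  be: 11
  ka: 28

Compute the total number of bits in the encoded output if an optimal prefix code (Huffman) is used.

320

Build the Huffman tree bottom-up:
combine io(3), al(4) → 7
combine ep(6), 7 → 13
combine be(11), 13 → 24
combine de(15), th(23) → 38
combine 24, ka(28) → 52
combine et(29), 38 → 67
combine 52, 67 → 119
Total encoded bits = sum of merged weights = 7 + 13 + 24 + 38 + 52 + 67 + 119 = 320.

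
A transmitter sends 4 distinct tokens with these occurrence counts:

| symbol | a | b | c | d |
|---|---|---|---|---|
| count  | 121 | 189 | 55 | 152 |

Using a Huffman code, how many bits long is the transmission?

1021

Build the Huffman tree bottom-up:
combine c(55), a(121) → 176
combine d(152), 176 → 328
combine b(189), 328 → 517
Each symbol's bit-cost is frequency × depth; summing gives 1021 bits (equivalently 176 + 328 + 517).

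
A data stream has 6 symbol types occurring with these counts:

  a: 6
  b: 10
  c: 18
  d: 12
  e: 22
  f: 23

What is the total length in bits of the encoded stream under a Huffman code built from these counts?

Greedily combine the two least-frequent nodes:
combine a(6), b(10) → 16
combine d(12), 16 → 28
combine c(18), e(22) → 40
combine f(23), 28 → 51
combine 40, 51 → 91
The encoded length is the sum of every internal node's weight: 16 + 28 + 40 + 51 + 91 = 226 bits.

226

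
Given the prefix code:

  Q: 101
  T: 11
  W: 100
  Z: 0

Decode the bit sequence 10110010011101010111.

QWWTQZQT

Read left to right; each codeword is recognised as soon as it completes (prefix code):
  101→Q | 100→W | 100→W | 11→T | 101→Q | 0→Z | 101→Q | 11→T
Decoded message: QWWTQZQT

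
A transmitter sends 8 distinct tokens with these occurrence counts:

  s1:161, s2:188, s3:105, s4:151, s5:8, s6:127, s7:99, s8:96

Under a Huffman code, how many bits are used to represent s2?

Repeatedly merge the two smallest:
combine s5(8), s8(96) → 104
combine s7(99), 104 → 203
combine s3(105), s6(127) → 232
combine s4(151), s1(161) → 312
combine s2(188), 203 → 391
combine 232, 312 → 544
combine 391, 544 → 935
s2's leaf is at depth 2, giving a 2-bit codeword.

2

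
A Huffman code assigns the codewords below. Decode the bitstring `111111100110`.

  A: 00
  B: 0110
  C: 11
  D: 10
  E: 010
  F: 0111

Read left to right; each codeword is recognised as soon as it completes (prefix code):
  11→C | 11→C | 11→C | 10→D | 0110→B
Decoded message: CCCDB

CCCDB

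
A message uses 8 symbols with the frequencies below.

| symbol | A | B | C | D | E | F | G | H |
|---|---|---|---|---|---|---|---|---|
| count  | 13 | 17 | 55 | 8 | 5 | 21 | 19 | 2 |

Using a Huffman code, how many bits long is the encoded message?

360

Merge the two smallest weights repeatedly:
merge H(2) and E(5): 7
merge 7 and D(8): 15
merge A(13) and 15: 28
merge B(17) and G(19): 36
merge F(21) and 28: 49
merge 36 and 49: 85
merge C(55) and 85: 140
Total encoded bits = sum of merged weights = 7 + 15 + 28 + 36 + 49 + 85 + 140 = 360.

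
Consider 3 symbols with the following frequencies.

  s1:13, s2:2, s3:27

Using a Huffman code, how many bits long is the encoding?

57

Greedily combine the two least-frequent nodes:
combine s2(2), s1(13) → 15
combine 15, s3(27) → 42
Total encoded bits = sum of merged weights = 15 + 42 = 57.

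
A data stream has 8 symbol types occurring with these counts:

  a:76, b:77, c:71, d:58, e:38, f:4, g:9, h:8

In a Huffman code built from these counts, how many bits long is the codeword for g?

Huffman merges, smallest pair first:
f(4) + h(8) → 12
g(9) + 12 → 21
21 + e(38) → 59
d(58) + 59 → 117
c(71) + a(76) → 147
b(77) + 117 → 194
147 + 194 → 341
g's leaf is at depth 5, giving a 5-bit codeword.

5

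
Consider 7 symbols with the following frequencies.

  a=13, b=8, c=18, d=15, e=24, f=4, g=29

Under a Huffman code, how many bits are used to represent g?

2

Repeatedly merge the two smallest:
merge f(4) and b(8): 12
merge 12 and a(13): 25
merge d(15) and c(18): 33
merge e(24) and 25: 49
merge g(29) and 33: 62
merge 49 and 62: 111
The subtree containing g is merged 2 times, so code length = 2.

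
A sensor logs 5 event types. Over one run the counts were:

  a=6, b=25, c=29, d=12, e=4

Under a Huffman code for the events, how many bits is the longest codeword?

Merge the two lowest-weight nodes at each step:
combine e(4), a(6) → 10
combine 10, d(12) → 22
combine 22, b(25) → 47
combine c(29), 47 → 76
Maximum depth reached is 4.

4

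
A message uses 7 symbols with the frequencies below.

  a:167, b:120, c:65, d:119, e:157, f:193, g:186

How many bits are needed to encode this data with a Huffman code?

Merge the two smallest weights repeatedly:
merge c(65) and d(119): 184
merge b(120) and e(157): 277
merge a(167) and 184: 351
merge g(186) and f(193): 379
merge 277 and 351: 628
merge 379 and 628: 1007
Each symbol's bit-cost is frequency × depth; summing gives 2826 bits (equivalently 184 + 277 + 351 + 379 + 628 + 1007).

2826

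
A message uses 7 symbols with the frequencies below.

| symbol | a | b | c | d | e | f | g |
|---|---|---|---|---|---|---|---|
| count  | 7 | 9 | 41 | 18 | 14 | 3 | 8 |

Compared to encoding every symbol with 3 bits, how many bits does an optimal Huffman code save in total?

55

Fixed-length: 3 bits × 100 symbols = 300 bits.
Huffman merges:
merge f(3) and a(7): 10
merge g(8) and b(9): 17
merge 10 and e(14): 24
merge 17 and d(18): 35
merge 24 and 35: 59
merge c(41) and 59: 100
Huffman total = 10 + 17 + 24 + 35 + 59 + 100 = 245 bits.
Saving = 300 − 245 = 55 bits.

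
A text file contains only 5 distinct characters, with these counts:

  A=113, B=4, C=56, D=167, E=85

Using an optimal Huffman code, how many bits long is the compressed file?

888

Greedily combine the two least-frequent nodes:
combine B(4), C(56) → 60
combine 60, E(85) → 145
combine A(113), 145 → 258
combine D(167), 258 → 425
The encoded length is the sum of every internal node's weight: 60 + 145 + 258 + 425 = 888 bits.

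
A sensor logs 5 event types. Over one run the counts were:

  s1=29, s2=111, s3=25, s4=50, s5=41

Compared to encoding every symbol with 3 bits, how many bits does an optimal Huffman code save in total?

222

Fixed-length: 3 bits × 256 symbols = 768 bits.
Huffman merges:
combine s3(25), s1(29) → 54
combine s5(41), s4(50) → 91
combine 54, 91 → 145
combine s2(111), 145 → 256
Huffman total = 54 + 91 + 145 + 256 = 546 bits.
Saving = 768 − 546 = 222 bits.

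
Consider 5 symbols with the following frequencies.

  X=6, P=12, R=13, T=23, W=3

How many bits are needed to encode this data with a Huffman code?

121

Greedily combine the two least-frequent nodes:
combine W(3), X(6) → 9
combine 9, P(12) → 21
combine R(13), 21 → 34
combine T(23), 34 → 57
The encoded length is the sum of every internal node's weight: 9 + 21 + 34 + 57 = 121 bits.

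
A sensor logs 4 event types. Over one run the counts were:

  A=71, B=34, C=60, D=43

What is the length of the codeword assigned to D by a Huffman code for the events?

2

Build the tree from the bottom:
combine B(34), D(43) → 77
combine C(60), A(71) → 131
combine 77, 131 → 208
D sits 2 levels below the root, so its codeword is 2 bits.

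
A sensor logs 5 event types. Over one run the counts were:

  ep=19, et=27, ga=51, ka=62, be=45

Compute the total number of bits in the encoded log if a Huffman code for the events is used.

Build the Huffman tree bottom-up:
merge ep(19) and et(27): 46
merge be(45) and 46: 91
merge ga(51) and ka(62): 113
merge 91 and 113: 204
The encoded length is the sum of every internal node's weight: 46 + 91 + 113 + 204 = 454 bits.

454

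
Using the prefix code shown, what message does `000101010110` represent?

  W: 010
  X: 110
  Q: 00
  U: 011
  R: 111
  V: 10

Read left to right; each codeword is recognised as soon as it completes (prefix code):
  00→Q | 010→W | 10→V | 10→V | 110→X
Decoded message: QWVVX

QWVVX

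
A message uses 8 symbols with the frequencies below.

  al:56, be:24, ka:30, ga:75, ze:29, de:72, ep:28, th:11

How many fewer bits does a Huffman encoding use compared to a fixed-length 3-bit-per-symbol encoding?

Fixed-length: 3 bits × 325 symbols = 975 bits.
Huffman merges:
th(11) + be(24) → 35
ep(28) + ze(29) → 57
ka(30) + 35 → 65
al(56) + 57 → 113
65 + de(72) → 137
ga(75) + 113 → 188
137 + 188 → 325
Huffman total = 35 + 57 + 65 + 113 + 137 + 188 + 325 = 920 bits.
Saving = 975 − 920 = 55 bits.

55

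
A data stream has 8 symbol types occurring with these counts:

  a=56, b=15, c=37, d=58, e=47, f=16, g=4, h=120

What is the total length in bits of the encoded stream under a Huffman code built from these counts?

Merge the two smallest weights repeatedly:
combine g(4), b(15) → 19
combine f(16), 19 → 35
combine 35, c(37) → 72
combine e(47), a(56) → 103
combine d(58), 72 → 130
combine 103, h(120) → 223
combine 130, 223 → 353
Total encoded bits = sum of merged weights = 19 + 35 + 72 + 103 + 130 + 223 + 353 = 935.

935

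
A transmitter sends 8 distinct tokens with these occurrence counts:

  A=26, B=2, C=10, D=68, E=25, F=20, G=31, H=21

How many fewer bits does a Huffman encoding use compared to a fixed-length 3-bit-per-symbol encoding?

56

Fixed-length: 3 bits × 203 symbols = 609 bits.
Huffman merges:
B(2) + C(10) → 12
12 + F(20) → 32
H(21) + E(25) → 46
A(26) + G(31) → 57
32 + 46 → 78
57 + D(68) → 125
78 + 125 → 203
Huffman total = 12 + 32 + 46 + 57 + 78 + 125 + 203 = 553 bits.
Saving = 609 − 553 = 56 bits.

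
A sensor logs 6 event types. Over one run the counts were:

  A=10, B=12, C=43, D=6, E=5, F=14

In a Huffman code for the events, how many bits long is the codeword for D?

Build the tree from the bottom:
E(5) + D(6) → 11
A(10) + 11 → 21
B(12) + F(14) → 26
21 + 26 → 47
C(43) + 47 → 90
D sits 4 levels below the root, so its codeword is 4 bits.

4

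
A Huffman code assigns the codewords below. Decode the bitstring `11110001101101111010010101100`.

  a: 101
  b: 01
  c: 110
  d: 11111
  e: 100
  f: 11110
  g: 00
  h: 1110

fgccfeabe

Read left to right; each codeword is recognised as soon as it completes (prefix code):
  11110→f | 00→g | 110→c | 110→c | 11110→f | 100→e | 101→a | 01→b | 100→e
Decoded message: fgccfeabe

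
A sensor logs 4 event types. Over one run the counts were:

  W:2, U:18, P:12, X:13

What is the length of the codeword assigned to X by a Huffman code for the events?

Huffman merges, smallest pair first:
combine W(2), P(12) → 14
combine X(13), 14 → 27
combine U(18), 27 → 45
X's leaf is at depth 2, giving a 2-bit codeword.

2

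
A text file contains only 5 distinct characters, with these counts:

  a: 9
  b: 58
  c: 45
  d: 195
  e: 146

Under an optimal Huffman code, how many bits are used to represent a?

4

Build the tree from the bottom:
combine a(9), c(45) → 54
combine 54, b(58) → 112
combine 112, e(146) → 258
combine d(195), 258 → 453
The subtree containing a is merged 4 times, so code length = 4.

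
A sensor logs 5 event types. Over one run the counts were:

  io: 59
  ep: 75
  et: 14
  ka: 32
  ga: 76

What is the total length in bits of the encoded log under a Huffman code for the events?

Greedily combine the two least-frequent nodes:
merge et(14) and ka(32): 46
merge 46 and io(59): 105
merge ep(75) and ga(76): 151
merge 105 and 151: 256
Each symbol's bit-cost is frequency × depth; summing gives 558 bits (equivalently 46 + 105 + 151 + 256).

558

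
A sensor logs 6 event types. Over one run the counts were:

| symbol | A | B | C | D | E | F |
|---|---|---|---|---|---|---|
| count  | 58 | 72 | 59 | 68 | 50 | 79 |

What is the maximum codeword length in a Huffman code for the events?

3

Merge the two lowest-weight nodes at each step:
combine E(50), A(58) → 108
combine C(59), D(68) → 127
combine B(72), F(79) → 151
combine 108, 127 → 235
combine 151, 235 → 386
The rarest symbols sit at the bottom; the longest codeword is 3 bits.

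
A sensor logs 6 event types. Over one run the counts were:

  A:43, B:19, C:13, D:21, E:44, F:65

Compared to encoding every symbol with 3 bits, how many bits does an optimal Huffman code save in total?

Fixed-length: 3 bits × 205 symbols = 615 bits.
Huffman merges:
C(13) + B(19) → 32
D(21) + 32 → 53
A(43) + E(44) → 87
53 + F(65) → 118
87 + 118 → 205
Huffman total = 32 + 53 + 87 + 118 + 205 = 495 bits.
Saving = 615 − 495 = 120 bits.

120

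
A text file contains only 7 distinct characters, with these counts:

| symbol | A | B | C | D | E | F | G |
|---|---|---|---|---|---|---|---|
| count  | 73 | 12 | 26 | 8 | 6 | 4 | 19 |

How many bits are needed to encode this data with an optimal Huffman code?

326

Build the Huffman tree bottom-up:
merge F(4) and E(6): 10
merge D(8) and 10: 18
merge B(12) and 18: 30
merge G(19) and C(26): 45
merge 30 and 45: 75
merge A(73) and 75: 148
The encoded length is the sum of every internal node's weight: 10 + 18 + 30 + 45 + 75 + 148 = 326 bits.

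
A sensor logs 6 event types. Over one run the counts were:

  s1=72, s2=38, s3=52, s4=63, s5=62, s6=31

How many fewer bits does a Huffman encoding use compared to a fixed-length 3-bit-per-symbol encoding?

135

Fixed-length: 3 bits × 318 symbols = 954 bits.
Huffman merges:
s6(31) + s2(38) → 69
s3(52) + s5(62) → 114
s4(63) + 69 → 132
s1(72) + 114 → 186
132 + 186 → 318
Huffman total = 69 + 114 + 132 + 186 + 318 = 819 bits.
Saving = 954 − 819 = 135 bits.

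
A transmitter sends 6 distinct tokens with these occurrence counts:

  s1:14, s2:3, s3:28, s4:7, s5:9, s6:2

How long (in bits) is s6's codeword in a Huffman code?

Build the tree from the bottom:
combine s6(2), s2(3) → 5
combine 5, s4(7) → 12
combine s5(9), 12 → 21
combine s1(14), 21 → 35
combine s3(28), 35 → 63
s6 sits 5 levels below the root, so its codeword is 5 bits.

5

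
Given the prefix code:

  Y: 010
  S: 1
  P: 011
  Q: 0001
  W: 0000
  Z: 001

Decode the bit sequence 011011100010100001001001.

PPSQYQZZ

Read left to right; each codeword is recognised as soon as it completes (prefix code):
  011→P | 011→P | 1→S | 0001→Q | 010→Y | 0001→Q | 001→Z | 001→Z
Decoded message: PPSQYQZZ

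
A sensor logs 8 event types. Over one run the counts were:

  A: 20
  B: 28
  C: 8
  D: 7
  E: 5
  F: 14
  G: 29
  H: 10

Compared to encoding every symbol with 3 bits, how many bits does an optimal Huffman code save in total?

Fixed-length: 3 bits × 121 symbols = 363 bits.
Huffman merges:
combine E(5), D(7) → 12
combine C(8), H(10) → 18
combine 12, F(14) → 26
combine 18, A(20) → 38
combine 26, B(28) → 54
combine G(29), 38 → 67
combine 54, 67 → 121
Huffman total = 12 + 18 + 26 + 38 + 54 + 67 + 121 = 336 bits.
Saving = 363 − 336 = 27 bits.

27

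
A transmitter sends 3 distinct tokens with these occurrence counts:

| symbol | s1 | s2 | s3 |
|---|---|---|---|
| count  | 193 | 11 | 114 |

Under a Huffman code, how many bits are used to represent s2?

Huffman merges, smallest pair first:
merge s2(11) and s3(114): 125
merge 125 and s1(193): 318
s2 sits 2 levels below the root, so its codeword is 2 bits.

2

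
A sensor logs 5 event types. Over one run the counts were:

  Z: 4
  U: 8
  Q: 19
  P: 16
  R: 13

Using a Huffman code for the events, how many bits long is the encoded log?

132

Greedily combine the two least-frequent nodes:
merge Z(4) and U(8): 12
merge 12 and R(13): 25
merge P(16) and Q(19): 35
merge 25 and 35: 60
Total encoded bits = sum of merged weights = 12 + 25 + 35 + 60 = 132.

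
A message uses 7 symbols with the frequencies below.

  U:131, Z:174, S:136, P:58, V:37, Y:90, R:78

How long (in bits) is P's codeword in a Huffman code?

4

Repeatedly merge the two smallest:
merge V(37) and P(58): 95
merge R(78) and Y(90): 168
merge 95 and U(131): 226
merge S(136) and 168: 304
merge Z(174) and 226: 400
merge 304 and 400: 704
P's leaf is at depth 4, giving a 4-bit codeword.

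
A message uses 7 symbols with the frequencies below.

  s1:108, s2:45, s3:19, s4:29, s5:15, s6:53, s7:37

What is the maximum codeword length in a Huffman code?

Merge the two lowest-weight nodes at each step:
combine s5(15), s3(19) → 34
combine s4(29), 34 → 63
combine s7(37), s2(45) → 82
combine s6(53), 63 → 116
combine 82, s1(108) → 190
combine 116, 190 → 306
The rarest symbols sit at the bottom; the longest codeword is 4 bits.

4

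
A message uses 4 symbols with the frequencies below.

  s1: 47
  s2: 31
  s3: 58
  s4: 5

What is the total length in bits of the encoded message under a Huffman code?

Build the Huffman tree bottom-up:
merge s4(5) and s2(31): 36
merge 36 and s1(47): 83
merge s3(58) and 83: 141
Each symbol's bit-cost is frequency × depth; summing gives 260 bits (equivalently 36 + 83 + 141).

260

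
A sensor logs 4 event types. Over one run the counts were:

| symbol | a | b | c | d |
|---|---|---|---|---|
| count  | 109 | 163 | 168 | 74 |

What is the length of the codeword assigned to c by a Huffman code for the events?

Build the tree from the bottom:
d(74) + a(109) → 183
b(163) + c(168) → 331
183 + 331 → 514
The subtree containing c is merged 2 times, so code length = 2.

2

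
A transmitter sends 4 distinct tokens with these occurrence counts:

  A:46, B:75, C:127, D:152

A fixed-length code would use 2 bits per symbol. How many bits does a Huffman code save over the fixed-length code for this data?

31

Fixed-length: 2 bits × 400 symbols = 800 bits.
Huffman merges:
combine A(46), B(75) → 121
combine 121, C(127) → 248
combine D(152), 248 → 400
Huffman total = 121 + 248 + 400 = 769 bits.
Saving = 800 − 769 = 31 bits.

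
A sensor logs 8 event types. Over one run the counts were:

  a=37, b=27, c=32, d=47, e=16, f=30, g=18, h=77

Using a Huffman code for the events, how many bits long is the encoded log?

Merge the two smallest weights repeatedly:
e(16) + g(18) → 34
b(27) + f(30) → 57
c(32) + 34 → 66
a(37) + d(47) → 84
57 + 66 → 123
h(77) + 84 → 161
123 + 161 → 284
Each symbol's bit-cost is frequency × depth; summing gives 809 bits (equivalently 34 + 57 + 66 + 84 + 123 + 161 + 284).

809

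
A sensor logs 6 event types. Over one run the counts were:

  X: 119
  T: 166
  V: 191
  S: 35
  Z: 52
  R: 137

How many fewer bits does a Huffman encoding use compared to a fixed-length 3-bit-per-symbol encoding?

Fixed-length: 3 bits × 700 symbols = 2100 bits.
Huffman merges:
S(35) + Z(52) → 87
87 + X(119) → 206
R(137) + T(166) → 303
V(191) + 206 → 397
303 + 397 → 700
Huffman total = 87 + 206 + 303 + 397 + 700 = 1693 bits.
Saving = 2100 − 1693 = 407 bits.

407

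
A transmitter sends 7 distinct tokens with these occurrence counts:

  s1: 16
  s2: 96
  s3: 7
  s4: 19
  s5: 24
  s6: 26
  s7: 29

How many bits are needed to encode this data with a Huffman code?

Greedily combine the two least-frequent nodes:
s3(7) + s1(16) → 23
s4(19) + 23 → 42
s5(24) + s6(26) → 50
s7(29) + 42 → 71
50 + 71 → 121
s2(96) + 121 → 217
Total encoded bits = sum of merged weights = 23 + 42 + 50 + 71 + 121 + 217 = 524.

524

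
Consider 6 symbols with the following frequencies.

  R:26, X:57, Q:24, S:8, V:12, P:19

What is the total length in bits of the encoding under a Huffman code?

Greedily combine the two least-frequent nodes:
combine S(8), V(12) → 20
combine P(19), 20 → 39
combine Q(24), R(26) → 50
combine 39, 50 → 89
combine X(57), 89 → 146
Total encoded bits = sum of merged weights = 20 + 39 + 50 + 89 + 146 = 344.

344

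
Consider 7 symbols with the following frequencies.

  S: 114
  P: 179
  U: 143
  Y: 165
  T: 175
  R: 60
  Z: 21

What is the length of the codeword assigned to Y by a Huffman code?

Repeatedly merge the two smallest:
combine Z(21), R(60) → 81
combine 81, S(114) → 195
combine U(143), Y(165) → 308
combine T(175), P(179) → 354
combine 195, 308 → 503
combine 354, 503 → 857
Y sits 3 levels below the root, so its codeword is 3 bits.

3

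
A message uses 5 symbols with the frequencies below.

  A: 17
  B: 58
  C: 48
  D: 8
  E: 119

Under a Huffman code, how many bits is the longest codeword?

Merge the two lowest-weight nodes at each step:
D(8) + A(17) → 25
25 + C(48) → 73
B(58) + 73 → 131
E(119) + 131 → 250
The first pair merged (D, A) ends up deepest, at depth 4.

4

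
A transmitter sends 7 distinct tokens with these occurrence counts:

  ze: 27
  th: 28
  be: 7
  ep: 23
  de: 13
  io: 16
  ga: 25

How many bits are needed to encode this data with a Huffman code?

382

Merge the two smallest weights repeatedly:
combine be(7), de(13) → 20
combine io(16), 20 → 36
combine ep(23), ga(25) → 48
combine ze(27), th(28) → 55
combine 36, 48 → 84
combine 55, 84 → 139
Total encoded bits = sum of merged weights = 20 + 36 + 48 + 55 + 84 + 139 = 382.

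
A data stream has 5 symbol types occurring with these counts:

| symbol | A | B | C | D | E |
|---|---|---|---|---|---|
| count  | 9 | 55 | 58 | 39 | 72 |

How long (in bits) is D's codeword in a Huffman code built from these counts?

3

Huffman merges, smallest pair first:
combine A(9), D(39) → 48
combine 48, B(55) → 103
combine C(58), E(72) → 130
combine 103, 130 → 233
D's leaf is at depth 3, giving a 3-bit codeword.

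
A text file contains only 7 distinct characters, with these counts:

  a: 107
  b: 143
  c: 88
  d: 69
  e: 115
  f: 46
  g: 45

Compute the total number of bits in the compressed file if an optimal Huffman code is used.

Greedily combine the two least-frequent nodes:
g(45) + f(46) → 91
d(69) + c(88) → 157
91 + a(107) → 198
e(115) + b(143) → 258
157 + 198 → 355
258 + 355 → 613
Total encoded bits = sum of merged weights = 91 + 157 + 198 + 258 + 355 + 613 = 1672.

1672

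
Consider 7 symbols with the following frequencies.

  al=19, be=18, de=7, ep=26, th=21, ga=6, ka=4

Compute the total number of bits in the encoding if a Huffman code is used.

Build the Huffman tree bottom-up:
combine ka(4), ga(6) → 10
combine de(7), 10 → 17
combine 17, be(18) → 35
combine al(19), th(21) → 40
combine ep(26), 35 → 61
combine 40, 61 → 101
Each symbol's bit-cost is frequency × depth; summing gives 264 bits (equivalently 10 + 17 + 35 + 40 + 61 + 101).

264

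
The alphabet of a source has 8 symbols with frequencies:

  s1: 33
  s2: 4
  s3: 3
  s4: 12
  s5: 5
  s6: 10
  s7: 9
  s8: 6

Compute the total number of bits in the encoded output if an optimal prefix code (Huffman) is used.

Greedily combine the two least-frequent nodes:
merge s3(3) and s2(4): 7
merge s5(5) and s8(6): 11
merge 7 and s7(9): 16
merge s6(10) and 11: 21
merge s4(12) and 16: 28
merge 21 and 28: 49
merge s1(33) and 49: 82
The encoded length is the sum of every internal node's weight: 7 + 11 + 16 + 21 + 28 + 49 + 82 = 214 bits.

214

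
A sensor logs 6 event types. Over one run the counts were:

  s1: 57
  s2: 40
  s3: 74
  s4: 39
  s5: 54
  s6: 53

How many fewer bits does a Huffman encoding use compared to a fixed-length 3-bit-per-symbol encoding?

Fixed-length: 3 bits × 317 symbols = 951 bits.
Huffman merges:
combine s4(39), s2(40) → 79
combine s6(53), s5(54) → 107
combine s1(57), s3(74) → 131
combine 79, 107 → 186
combine 131, 186 → 317
Huffman total = 79 + 107 + 131 + 186 + 317 = 820 bits.
Saving = 951 − 820 = 131 bits.

131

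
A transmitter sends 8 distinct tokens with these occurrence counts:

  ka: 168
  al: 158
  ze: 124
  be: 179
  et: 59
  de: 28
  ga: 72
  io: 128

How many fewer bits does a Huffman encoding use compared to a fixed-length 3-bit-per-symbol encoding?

Fixed-length: 3 bits × 916 symbols = 2748 bits.
Huffman merges:
combine de(28), et(59) → 87
combine ga(72), 87 → 159
combine ze(124), io(128) → 252
combine al(158), 159 → 317
combine ka(168), be(179) → 347
combine 252, 317 → 569
combine 347, 569 → 916
Huffman total = 87 + 159 + 252 + 317 + 347 + 569 + 916 = 2647 bits.
Saving = 2748 − 2647 = 101 bits.

101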